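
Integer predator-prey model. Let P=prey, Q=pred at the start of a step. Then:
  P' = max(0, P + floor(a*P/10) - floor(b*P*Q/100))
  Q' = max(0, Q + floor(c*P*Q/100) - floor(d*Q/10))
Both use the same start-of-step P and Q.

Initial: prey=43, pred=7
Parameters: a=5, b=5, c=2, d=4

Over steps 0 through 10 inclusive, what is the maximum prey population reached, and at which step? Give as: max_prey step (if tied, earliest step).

Answer: 49 1

Derivation:
Step 1: prey: 43+21-15=49; pred: 7+6-2=11
Step 2: prey: 49+24-26=47; pred: 11+10-4=17
Step 3: prey: 47+23-39=31; pred: 17+15-6=26
Step 4: prey: 31+15-40=6; pred: 26+16-10=32
Step 5: prey: 6+3-9=0; pred: 32+3-12=23
Step 6: prey: 0+0-0=0; pred: 23+0-9=14
Step 7: prey: 0+0-0=0; pred: 14+0-5=9
Step 8: prey: 0+0-0=0; pred: 9+0-3=6
Step 9: prey: 0+0-0=0; pred: 6+0-2=4
Step 10: prey: 0+0-0=0; pred: 4+0-1=3
Max prey = 49 at step 1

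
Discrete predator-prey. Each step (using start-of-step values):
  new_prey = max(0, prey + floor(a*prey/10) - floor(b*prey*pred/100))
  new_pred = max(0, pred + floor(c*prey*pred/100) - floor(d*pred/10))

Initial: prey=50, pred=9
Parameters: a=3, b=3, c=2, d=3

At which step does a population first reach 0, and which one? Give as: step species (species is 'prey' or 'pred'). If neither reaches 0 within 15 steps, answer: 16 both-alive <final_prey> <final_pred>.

Answer: 4 prey

Derivation:
Step 1: prey: 50+15-13=52; pred: 9+9-2=16
Step 2: prey: 52+15-24=43; pred: 16+16-4=28
Step 3: prey: 43+12-36=19; pred: 28+24-8=44
Step 4: prey: 19+5-25=0; pred: 44+16-13=47
First extinction: prey at step 4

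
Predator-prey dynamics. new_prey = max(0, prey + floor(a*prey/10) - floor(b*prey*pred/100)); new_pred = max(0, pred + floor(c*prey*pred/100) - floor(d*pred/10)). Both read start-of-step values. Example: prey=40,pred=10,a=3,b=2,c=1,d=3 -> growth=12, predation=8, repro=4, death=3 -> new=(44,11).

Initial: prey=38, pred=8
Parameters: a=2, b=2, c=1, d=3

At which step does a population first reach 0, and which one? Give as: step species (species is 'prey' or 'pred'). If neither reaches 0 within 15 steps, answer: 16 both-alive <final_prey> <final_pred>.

Answer: 16 both-alive 39 10

Derivation:
Step 1: prey: 38+7-6=39; pred: 8+3-2=9
Step 2: prey: 39+7-7=39; pred: 9+3-2=10
Step 3: prey: 39+7-7=39; pred: 10+3-3=10
Steps 4-15: state stable at prey=39, pred=10 (no change)
No extinction within 15 steps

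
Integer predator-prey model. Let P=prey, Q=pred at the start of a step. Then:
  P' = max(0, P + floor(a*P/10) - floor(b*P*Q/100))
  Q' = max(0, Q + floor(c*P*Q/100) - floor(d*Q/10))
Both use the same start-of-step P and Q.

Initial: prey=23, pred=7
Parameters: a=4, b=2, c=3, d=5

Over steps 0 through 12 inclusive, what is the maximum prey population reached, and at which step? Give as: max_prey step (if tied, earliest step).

Step 1: prey: 23+9-3=29; pred: 7+4-3=8
Step 2: prey: 29+11-4=36; pred: 8+6-4=10
Step 3: prey: 36+14-7=43; pred: 10+10-5=15
Step 4: prey: 43+17-12=48; pred: 15+19-7=27
Step 5: prey: 48+19-25=42; pred: 27+38-13=52
Step 6: prey: 42+16-43=15; pred: 52+65-26=91
Step 7: prey: 15+6-27=0; pred: 91+40-45=86
Step 8: prey: 0+0-0=0; pred: 86+0-43=43
Step 9: prey: 0+0-0=0; pred: 43+0-21=22
Step 10: prey: 0+0-0=0; pred: 22+0-11=11
Step 11: prey: 0+0-0=0; pred: 11+0-5=6
Step 12: prey: 0+0-0=0; pred: 6+0-3=3
Max prey = 48 at step 4

Answer: 48 4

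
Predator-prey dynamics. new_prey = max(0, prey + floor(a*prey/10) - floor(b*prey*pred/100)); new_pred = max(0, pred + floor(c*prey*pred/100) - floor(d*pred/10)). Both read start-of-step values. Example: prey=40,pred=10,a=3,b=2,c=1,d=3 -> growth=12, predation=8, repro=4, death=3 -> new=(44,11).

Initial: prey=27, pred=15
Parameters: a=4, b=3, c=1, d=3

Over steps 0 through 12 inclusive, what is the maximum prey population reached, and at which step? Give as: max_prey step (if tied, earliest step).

Answer: 52 12

Derivation:
Step 1: prey: 27+10-12=25; pred: 15+4-4=15
Step 2: prey: 25+10-11=24; pred: 15+3-4=14
Step 3: prey: 24+9-10=23; pred: 14+3-4=13
Step 4: prey: 23+9-8=24; pred: 13+2-3=12
Step 5: prey: 24+9-8=25; pred: 12+2-3=11
Step 6: prey: 25+10-8=27; pred: 11+2-3=10
Step 7: prey: 27+10-8=29; pred: 10+2-3=9
Step 8: prey: 29+11-7=33; pred: 9+2-2=9
Step 9: prey: 33+13-8=38; pred: 9+2-2=9
Step 10: prey: 38+15-10=43; pred: 9+3-2=10
Step 11: prey: 43+17-12=48; pred: 10+4-3=11
Step 12: prey: 48+19-15=52; pred: 11+5-3=13
Max prey = 52 at step 12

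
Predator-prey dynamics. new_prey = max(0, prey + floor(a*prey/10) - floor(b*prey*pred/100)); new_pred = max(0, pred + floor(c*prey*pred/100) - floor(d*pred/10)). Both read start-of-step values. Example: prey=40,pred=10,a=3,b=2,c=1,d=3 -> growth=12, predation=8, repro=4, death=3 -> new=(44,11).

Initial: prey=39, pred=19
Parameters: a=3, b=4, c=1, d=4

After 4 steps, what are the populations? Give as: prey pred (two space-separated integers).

Step 1: prey: 39+11-29=21; pred: 19+7-7=19
Step 2: prey: 21+6-15=12; pred: 19+3-7=15
Step 3: prey: 12+3-7=8; pred: 15+1-6=10
Step 4: prey: 8+2-3=7; pred: 10+0-4=6

Answer: 7 6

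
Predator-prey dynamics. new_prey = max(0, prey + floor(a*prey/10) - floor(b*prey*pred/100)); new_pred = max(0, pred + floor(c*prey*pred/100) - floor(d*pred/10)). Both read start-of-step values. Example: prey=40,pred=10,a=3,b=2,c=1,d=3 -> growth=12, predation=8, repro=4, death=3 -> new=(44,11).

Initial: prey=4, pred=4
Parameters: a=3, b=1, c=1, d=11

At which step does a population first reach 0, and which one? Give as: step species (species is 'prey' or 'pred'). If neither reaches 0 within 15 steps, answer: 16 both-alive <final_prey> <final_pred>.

Step 1: prey: 4+1-0=5; pred: 4+0-4=0
First extinction: pred at step 1

Answer: 1 pred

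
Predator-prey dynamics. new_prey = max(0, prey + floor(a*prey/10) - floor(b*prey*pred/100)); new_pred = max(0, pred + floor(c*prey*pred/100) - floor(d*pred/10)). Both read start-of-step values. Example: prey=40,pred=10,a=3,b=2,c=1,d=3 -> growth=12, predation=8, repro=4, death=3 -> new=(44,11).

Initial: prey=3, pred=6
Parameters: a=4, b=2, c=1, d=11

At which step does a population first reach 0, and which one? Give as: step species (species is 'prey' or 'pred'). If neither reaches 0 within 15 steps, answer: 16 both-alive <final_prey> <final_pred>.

Step 1: prey: 3+1-0=4; pred: 6+0-6=0
First extinction: pred at step 1

Answer: 1 pred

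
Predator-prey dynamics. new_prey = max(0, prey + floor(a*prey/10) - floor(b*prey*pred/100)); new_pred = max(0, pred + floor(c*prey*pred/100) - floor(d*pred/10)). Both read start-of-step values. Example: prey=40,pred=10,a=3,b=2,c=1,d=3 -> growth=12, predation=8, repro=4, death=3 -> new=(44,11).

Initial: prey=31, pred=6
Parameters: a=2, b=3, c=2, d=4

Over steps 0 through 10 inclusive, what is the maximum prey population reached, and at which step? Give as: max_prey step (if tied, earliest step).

Answer: 32 1

Derivation:
Step 1: prey: 31+6-5=32; pred: 6+3-2=7
Step 2: prey: 32+6-6=32; pred: 7+4-2=9
Step 3: prey: 32+6-8=30; pred: 9+5-3=11
Step 4: prey: 30+6-9=27; pred: 11+6-4=13
Step 5: prey: 27+5-10=22; pred: 13+7-5=15
Step 6: prey: 22+4-9=17; pred: 15+6-6=15
Step 7: prey: 17+3-7=13; pred: 15+5-6=14
Step 8: prey: 13+2-5=10; pred: 14+3-5=12
Step 9: prey: 10+2-3=9; pred: 12+2-4=10
Step 10: prey: 9+1-2=8; pred: 10+1-4=7
Max prey = 32 at step 1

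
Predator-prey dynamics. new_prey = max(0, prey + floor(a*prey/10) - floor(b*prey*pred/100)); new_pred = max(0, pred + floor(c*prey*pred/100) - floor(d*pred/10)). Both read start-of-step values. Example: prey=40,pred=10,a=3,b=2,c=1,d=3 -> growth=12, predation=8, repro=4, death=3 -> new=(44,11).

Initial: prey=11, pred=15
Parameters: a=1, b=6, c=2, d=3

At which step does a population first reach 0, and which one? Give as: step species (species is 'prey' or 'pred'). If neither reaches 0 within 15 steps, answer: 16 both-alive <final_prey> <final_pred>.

Answer: 16 both-alive 1 3

Derivation:
Step 1: prey: 11+1-9=3; pred: 15+3-4=14
Step 2: prey: 3+0-2=1; pred: 14+0-4=10
Step 3: prey: 1+0-0=1; pred: 10+0-3=7
Step 4: prey: 1+0-0=1; pred: 7+0-2=5
Step 5: prey: 1+0-0=1; pred: 5+0-1=4
Step 6: prey: 1+0-0=1; pred: 4+0-1=3
Step 7: prey: 1+0-0=1; pred: 3+0-0=3
Steps 8-15: state stable at prey=1, pred=3 (no change)
No extinction within 15 steps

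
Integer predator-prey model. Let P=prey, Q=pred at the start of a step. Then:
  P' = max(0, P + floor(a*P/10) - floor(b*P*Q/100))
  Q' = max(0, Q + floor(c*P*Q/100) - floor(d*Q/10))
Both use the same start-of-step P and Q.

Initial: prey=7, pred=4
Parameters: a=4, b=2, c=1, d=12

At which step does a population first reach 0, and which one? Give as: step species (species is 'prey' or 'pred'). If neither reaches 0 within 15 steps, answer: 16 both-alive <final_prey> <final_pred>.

Answer: 1 pred

Derivation:
Step 1: prey: 7+2-0=9; pred: 4+0-4=0
First extinction: pred at step 1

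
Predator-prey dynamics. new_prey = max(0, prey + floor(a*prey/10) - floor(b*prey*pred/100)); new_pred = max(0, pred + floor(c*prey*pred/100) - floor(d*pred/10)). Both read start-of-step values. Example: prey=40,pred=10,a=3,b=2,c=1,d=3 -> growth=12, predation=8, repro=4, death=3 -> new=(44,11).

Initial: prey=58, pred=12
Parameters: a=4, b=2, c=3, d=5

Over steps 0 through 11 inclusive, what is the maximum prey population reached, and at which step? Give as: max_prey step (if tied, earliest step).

Step 1: prey: 58+23-13=68; pred: 12+20-6=26
Step 2: prey: 68+27-35=60; pred: 26+53-13=66
Step 3: prey: 60+24-79=5; pred: 66+118-33=151
Step 4: prey: 5+2-15=0; pred: 151+22-75=98
Step 5: prey: 0+0-0=0; pred: 98+0-49=49
Step 6: prey: 0+0-0=0; pred: 49+0-24=25
Step 7: prey: 0+0-0=0; pred: 25+0-12=13
Step 8: prey: 0+0-0=0; pred: 13+0-6=7
Step 9: prey: 0+0-0=0; pred: 7+0-3=4
Step 10: prey: 0+0-0=0; pred: 4+0-2=2
Step 11: prey: 0+0-0=0; pred: 2+0-1=1
Max prey = 68 at step 1

Answer: 68 1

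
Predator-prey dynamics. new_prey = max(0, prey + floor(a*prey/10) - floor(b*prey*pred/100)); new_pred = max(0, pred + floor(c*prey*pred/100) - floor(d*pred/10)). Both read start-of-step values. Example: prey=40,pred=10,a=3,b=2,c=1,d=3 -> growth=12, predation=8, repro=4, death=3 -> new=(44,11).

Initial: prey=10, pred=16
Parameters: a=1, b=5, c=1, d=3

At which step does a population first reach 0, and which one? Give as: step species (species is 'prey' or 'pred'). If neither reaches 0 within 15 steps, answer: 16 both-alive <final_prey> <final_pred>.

Step 1: prey: 10+1-8=3; pred: 16+1-4=13
Step 2: prey: 3+0-1=2; pred: 13+0-3=10
Step 3: prey: 2+0-1=1; pred: 10+0-3=7
Step 4: prey: 1+0-0=1; pred: 7+0-2=5
Step 5: prey: 1+0-0=1; pred: 5+0-1=4
Step 6: prey: 1+0-0=1; pred: 4+0-1=3
Step 7: prey: 1+0-0=1; pred: 3+0-0=3
Steps 8-15: state stable at prey=1, pred=3 (no change)
No extinction within 15 steps

Answer: 16 both-alive 1 3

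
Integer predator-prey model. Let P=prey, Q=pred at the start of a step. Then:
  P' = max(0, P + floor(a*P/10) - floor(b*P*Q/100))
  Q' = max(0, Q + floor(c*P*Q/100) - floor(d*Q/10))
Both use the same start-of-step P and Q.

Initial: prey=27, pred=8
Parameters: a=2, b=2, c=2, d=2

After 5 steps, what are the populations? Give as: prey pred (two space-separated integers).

Answer: 13 29

Derivation:
Step 1: prey: 27+5-4=28; pred: 8+4-1=11
Step 2: prey: 28+5-6=27; pred: 11+6-2=15
Step 3: prey: 27+5-8=24; pred: 15+8-3=20
Step 4: prey: 24+4-9=19; pred: 20+9-4=25
Step 5: prey: 19+3-9=13; pred: 25+9-5=29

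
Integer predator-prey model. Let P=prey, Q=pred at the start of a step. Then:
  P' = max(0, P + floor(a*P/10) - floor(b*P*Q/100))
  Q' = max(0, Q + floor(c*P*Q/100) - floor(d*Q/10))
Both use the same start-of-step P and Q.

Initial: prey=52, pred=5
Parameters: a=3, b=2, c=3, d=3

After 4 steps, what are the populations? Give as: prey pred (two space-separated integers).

Answer: 0 168

Derivation:
Step 1: prey: 52+15-5=62; pred: 5+7-1=11
Step 2: prey: 62+18-13=67; pred: 11+20-3=28
Step 3: prey: 67+20-37=50; pred: 28+56-8=76
Step 4: prey: 50+15-76=0; pred: 76+114-22=168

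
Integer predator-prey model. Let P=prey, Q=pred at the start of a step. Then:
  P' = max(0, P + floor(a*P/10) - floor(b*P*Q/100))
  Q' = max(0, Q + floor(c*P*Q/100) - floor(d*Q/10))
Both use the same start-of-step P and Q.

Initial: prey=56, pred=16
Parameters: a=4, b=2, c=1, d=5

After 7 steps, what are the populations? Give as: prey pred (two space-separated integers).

Answer: 42 33

Derivation:
Step 1: prey: 56+22-17=61; pred: 16+8-8=16
Step 2: prey: 61+24-19=66; pred: 16+9-8=17
Step 3: prey: 66+26-22=70; pred: 17+11-8=20
Step 4: prey: 70+28-28=70; pred: 20+14-10=24
Step 5: prey: 70+28-33=65; pred: 24+16-12=28
Step 6: prey: 65+26-36=55; pred: 28+18-14=32
Step 7: prey: 55+22-35=42; pred: 32+17-16=33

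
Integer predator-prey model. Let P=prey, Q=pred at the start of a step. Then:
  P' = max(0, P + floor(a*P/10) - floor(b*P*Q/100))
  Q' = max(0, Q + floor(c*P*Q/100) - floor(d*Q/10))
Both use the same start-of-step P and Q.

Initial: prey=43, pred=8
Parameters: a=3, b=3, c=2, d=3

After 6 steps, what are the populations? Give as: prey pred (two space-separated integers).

Step 1: prey: 43+12-10=45; pred: 8+6-2=12
Step 2: prey: 45+13-16=42; pred: 12+10-3=19
Step 3: prey: 42+12-23=31; pred: 19+15-5=29
Step 4: prey: 31+9-26=14; pred: 29+17-8=38
Step 5: prey: 14+4-15=3; pred: 38+10-11=37
Step 6: prey: 3+0-3=0; pred: 37+2-11=28

Answer: 0 28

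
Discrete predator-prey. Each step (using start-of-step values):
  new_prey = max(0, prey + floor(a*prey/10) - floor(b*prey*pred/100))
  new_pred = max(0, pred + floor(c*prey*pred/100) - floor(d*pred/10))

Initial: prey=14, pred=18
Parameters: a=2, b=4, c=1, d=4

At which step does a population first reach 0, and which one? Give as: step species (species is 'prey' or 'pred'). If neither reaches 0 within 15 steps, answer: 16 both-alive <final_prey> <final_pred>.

Step 1: prey: 14+2-10=6; pred: 18+2-7=13
Step 2: prey: 6+1-3=4; pred: 13+0-5=8
Step 3: prey: 4+0-1=3; pred: 8+0-3=5
Step 4: prey: 3+0-0=3; pred: 5+0-2=3
Step 5: prey: 3+0-0=3; pred: 3+0-1=2
Step 6: prey: 3+0-0=3; pred: 2+0-0=2
Steps 7-15: state stable at prey=3, pred=2 (no change)
No extinction within 15 steps

Answer: 16 both-alive 3 2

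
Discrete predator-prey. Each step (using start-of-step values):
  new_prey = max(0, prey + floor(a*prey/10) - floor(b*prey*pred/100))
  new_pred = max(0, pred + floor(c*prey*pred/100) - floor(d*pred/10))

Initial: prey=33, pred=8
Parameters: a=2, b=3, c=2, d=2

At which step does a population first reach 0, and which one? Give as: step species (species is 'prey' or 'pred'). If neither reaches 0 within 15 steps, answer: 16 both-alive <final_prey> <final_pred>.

Answer: 16 both-alive 1 4

Derivation:
Step 1: prey: 33+6-7=32; pred: 8+5-1=12
Step 2: prey: 32+6-11=27; pred: 12+7-2=17
Step 3: prey: 27+5-13=19; pred: 17+9-3=23
Step 4: prey: 19+3-13=9; pred: 23+8-4=27
Step 5: prey: 9+1-7=3; pred: 27+4-5=26
Step 6: prey: 3+0-2=1; pred: 26+1-5=22
Step 7: prey: 1+0-0=1; pred: 22+0-4=18
Step 8: prey: 1+0-0=1; pred: 18+0-3=15
Step 9: prey: 1+0-0=1; pred: 15+0-3=12
Step 10: prey: 1+0-0=1; pred: 12+0-2=10
Step 11: prey: 1+0-0=1; pred: 10+0-2=8
Step 12: prey: 1+0-0=1; pred: 8+0-1=7
Step 13: prey: 1+0-0=1; pred: 7+0-1=6
Step 14: prey: 1+0-0=1; pred: 6+0-1=5
Step 15: prey: 1+0-0=1; pred: 5+0-1=4
No extinction within 15 steps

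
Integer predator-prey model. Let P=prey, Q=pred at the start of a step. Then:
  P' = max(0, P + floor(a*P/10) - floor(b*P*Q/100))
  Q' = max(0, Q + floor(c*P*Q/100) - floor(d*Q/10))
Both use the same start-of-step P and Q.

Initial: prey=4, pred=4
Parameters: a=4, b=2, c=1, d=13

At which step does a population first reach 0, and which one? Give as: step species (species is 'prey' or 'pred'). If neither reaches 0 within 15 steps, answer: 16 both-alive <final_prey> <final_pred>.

Answer: 1 pred

Derivation:
Step 1: prey: 4+1-0=5; pred: 4+0-5=0
First extinction: pred at step 1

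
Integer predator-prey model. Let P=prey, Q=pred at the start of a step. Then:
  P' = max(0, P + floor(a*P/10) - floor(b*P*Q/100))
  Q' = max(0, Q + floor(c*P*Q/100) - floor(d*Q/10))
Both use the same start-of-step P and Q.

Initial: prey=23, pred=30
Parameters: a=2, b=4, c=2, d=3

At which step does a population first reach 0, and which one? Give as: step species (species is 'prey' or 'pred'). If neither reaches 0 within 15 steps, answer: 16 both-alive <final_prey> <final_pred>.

Answer: 1 prey

Derivation:
Step 1: prey: 23+4-27=0; pred: 30+13-9=34
First extinction: prey at step 1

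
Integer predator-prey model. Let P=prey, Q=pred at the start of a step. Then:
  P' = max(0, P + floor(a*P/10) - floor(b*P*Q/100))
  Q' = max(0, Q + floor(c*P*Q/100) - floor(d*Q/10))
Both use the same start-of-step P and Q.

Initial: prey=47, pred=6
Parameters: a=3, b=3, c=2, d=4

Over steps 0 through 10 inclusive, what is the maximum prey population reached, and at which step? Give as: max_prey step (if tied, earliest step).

Answer: 54 2

Derivation:
Step 1: prey: 47+14-8=53; pred: 6+5-2=9
Step 2: prey: 53+15-14=54; pred: 9+9-3=15
Step 3: prey: 54+16-24=46; pred: 15+16-6=25
Step 4: prey: 46+13-34=25; pred: 25+23-10=38
Step 5: prey: 25+7-28=4; pred: 38+19-15=42
Step 6: prey: 4+1-5=0; pred: 42+3-16=29
Step 7: prey: 0+0-0=0; pred: 29+0-11=18
Step 8: prey: 0+0-0=0; pred: 18+0-7=11
Step 9: prey: 0+0-0=0; pred: 11+0-4=7
Step 10: prey: 0+0-0=0; pred: 7+0-2=5
Max prey = 54 at step 2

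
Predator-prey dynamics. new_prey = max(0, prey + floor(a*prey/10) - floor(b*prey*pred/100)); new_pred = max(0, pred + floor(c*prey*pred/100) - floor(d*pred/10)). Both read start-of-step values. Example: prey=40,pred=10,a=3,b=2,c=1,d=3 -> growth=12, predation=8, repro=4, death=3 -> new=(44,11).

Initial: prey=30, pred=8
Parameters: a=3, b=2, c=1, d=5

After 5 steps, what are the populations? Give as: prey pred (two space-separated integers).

Step 1: prey: 30+9-4=35; pred: 8+2-4=6
Step 2: prey: 35+10-4=41; pred: 6+2-3=5
Step 3: prey: 41+12-4=49; pred: 5+2-2=5
Step 4: prey: 49+14-4=59; pred: 5+2-2=5
Step 5: prey: 59+17-5=71; pred: 5+2-2=5

Answer: 71 5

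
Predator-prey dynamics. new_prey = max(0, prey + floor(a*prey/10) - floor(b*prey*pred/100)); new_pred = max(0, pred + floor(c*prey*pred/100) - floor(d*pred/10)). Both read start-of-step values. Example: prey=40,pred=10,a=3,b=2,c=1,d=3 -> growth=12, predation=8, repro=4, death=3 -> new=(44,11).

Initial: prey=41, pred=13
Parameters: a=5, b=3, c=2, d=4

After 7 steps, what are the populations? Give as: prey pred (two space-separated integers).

Answer: 0 14

Derivation:
Step 1: prey: 41+20-15=46; pred: 13+10-5=18
Step 2: prey: 46+23-24=45; pred: 18+16-7=27
Step 3: prey: 45+22-36=31; pred: 27+24-10=41
Step 4: prey: 31+15-38=8; pred: 41+25-16=50
Step 5: prey: 8+4-12=0; pred: 50+8-20=38
Step 6: prey: 0+0-0=0; pred: 38+0-15=23
Step 7: prey: 0+0-0=0; pred: 23+0-9=14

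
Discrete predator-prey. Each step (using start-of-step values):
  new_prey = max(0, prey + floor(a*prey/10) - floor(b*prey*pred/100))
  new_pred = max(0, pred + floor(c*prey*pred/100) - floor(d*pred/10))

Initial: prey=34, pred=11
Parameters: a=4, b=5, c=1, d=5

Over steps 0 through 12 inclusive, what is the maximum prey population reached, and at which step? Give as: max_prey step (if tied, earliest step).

Answer: 130 11

Derivation:
Step 1: prey: 34+13-18=29; pred: 11+3-5=9
Step 2: prey: 29+11-13=27; pred: 9+2-4=7
Step 3: prey: 27+10-9=28; pred: 7+1-3=5
Step 4: prey: 28+11-7=32; pred: 5+1-2=4
Step 5: prey: 32+12-6=38; pred: 4+1-2=3
Step 6: prey: 38+15-5=48; pred: 3+1-1=3
Step 7: prey: 48+19-7=60; pred: 3+1-1=3
Step 8: prey: 60+24-9=75; pred: 3+1-1=3
Step 9: prey: 75+30-11=94; pred: 3+2-1=4
Step 10: prey: 94+37-18=113; pred: 4+3-2=5
Step 11: prey: 113+45-28=130; pred: 5+5-2=8
Step 12: prey: 130+52-52=130; pred: 8+10-4=14
Max prey = 130 at step 11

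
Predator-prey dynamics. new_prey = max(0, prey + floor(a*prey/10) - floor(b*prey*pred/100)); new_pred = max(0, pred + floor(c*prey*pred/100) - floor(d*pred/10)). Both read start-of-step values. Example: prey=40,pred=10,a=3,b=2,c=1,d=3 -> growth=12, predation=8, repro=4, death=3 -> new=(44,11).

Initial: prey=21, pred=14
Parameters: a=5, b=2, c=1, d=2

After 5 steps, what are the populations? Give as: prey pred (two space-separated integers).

Answer: 52 24

Derivation:
Step 1: prey: 21+10-5=26; pred: 14+2-2=14
Step 2: prey: 26+13-7=32; pred: 14+3-2=15
Step 3: prey: 32+16-9=39; pred: 15+4-3=16
Step 4: prey: 39+19-12=46; pred: 16+6-3=19
Step 5: prey: 46+23-17=52; pred: 19+8-3=24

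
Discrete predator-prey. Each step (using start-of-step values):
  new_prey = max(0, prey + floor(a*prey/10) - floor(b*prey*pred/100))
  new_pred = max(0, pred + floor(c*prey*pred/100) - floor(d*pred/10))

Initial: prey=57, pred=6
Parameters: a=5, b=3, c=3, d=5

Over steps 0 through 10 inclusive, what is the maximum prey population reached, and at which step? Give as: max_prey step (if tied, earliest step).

Step 1: prey: 57+28-10=75; pred: 6+10-3=13
Step 2: prey: 75+37-29=83; pred: 13+29-6=36
Step 3: prey: 83+41-89=35; pred: 36+89-18=107
Step 4: prey: 35+17-112=0; pred: 107+112-53=166
Step 5: prey: 0+0-0=0; pred: 166+0-83=83
Step 6: prey: 0+0-0=0; pred: 83+0-41=42
Step 7: prey: 0+0-0=0; pred: 42+0-21=21
Step 8: prey: 0+0-0=0; pred: 21+0-10=11
Step 9: prey: 0+0-0=0; pred: 11+0-5=6
Step 10: prey: 0+0-0=0; pred: 6+0-3=3
Max prey = 83 at step 2

Answer: 83 2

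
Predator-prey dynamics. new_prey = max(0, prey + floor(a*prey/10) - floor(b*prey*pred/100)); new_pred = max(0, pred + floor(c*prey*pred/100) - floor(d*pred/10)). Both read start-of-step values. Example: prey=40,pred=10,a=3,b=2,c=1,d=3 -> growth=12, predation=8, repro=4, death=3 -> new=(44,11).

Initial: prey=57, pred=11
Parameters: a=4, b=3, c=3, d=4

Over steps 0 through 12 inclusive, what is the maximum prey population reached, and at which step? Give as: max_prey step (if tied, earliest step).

Answer: 61 1

Derivation:
Step 1: prey: 57+22-18=61; pred: 11+18-4=25
Step 2: prey: 61+24-45=40; pred: 25+45-10=60
Step 3: prey: 40+16-72=0; pred: 60+72-24=108
Step 4: prey: 0+0-0=0; pred: 108+0-43=65
Step 5: prey: 0+0-0=0; pred: 65+0-26=39
Step 6: prey: 0+0-0=0; pred: 39+0-15=24
Step 7: prey: 0+0-0=0; pred: 24+0-9=15
Step 8: prey: 0+0-0=0; pred: 15+0-6=9
Step 9: prey: 0+0-0=0; pred: 9+0-3=6
Step 10: prey: 0+0-0=0; pred: 6+0-2=4
Step 11: prey: 0+0-0=0; pred: 4+0-1=3
Step 12: prey: 0+0-0=0; pred: 3+0-1=2
Max prey = 61 at step 1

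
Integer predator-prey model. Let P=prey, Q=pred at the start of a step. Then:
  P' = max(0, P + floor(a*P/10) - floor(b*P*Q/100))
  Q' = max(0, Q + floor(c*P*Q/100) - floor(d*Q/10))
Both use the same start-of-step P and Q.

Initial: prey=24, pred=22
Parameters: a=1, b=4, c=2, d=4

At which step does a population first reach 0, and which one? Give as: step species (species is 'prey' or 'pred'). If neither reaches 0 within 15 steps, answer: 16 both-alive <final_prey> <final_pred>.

Answer: 16 both-alive 1 2

Derivation:
Step 1: prey: 24+2-21=5; pred: 22+10-8=24
Step 2: prey: 5+0-4=1; pred: 24+2-9=17
Step 3: prey: 1+0-0=1; pred: 17+0-6=11
Step 4: prey: 1+0-0=1; pred: 11+0-4=7
Step 5: prey: 1+0-0=1; pred: 7+0-2=5
Step 6: prey: 1+0-0=1; pred: 5+0-2=3
Step 7: prey: 1+0-0=1; pred: 3+0-1=2
Step 8: prey: 1+0-0=1; pred: 2+0-0=2
Steps 9-15: state stable at prey=1, pred=2 (no change)
No extinction within 15 steps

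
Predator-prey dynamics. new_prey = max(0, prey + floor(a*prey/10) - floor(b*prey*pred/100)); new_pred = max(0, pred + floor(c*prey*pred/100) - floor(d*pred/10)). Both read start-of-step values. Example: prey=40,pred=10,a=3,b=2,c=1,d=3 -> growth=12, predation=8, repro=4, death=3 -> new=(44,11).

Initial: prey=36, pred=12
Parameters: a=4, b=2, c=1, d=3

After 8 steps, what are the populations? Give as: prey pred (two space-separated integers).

Step 1: prey: 36+14-8=42; pred: 12+4-3=13
Step 2: prey: 42+16-10=48; pred: 13+5-3=15
Step 3: prey: 48+19-14=53; pred: 15+7-4=18
Step 4: prey: 53+21-19=55; pred: 18+9-5=22
Step 5: prey: 55+22-24=53; pred: 22+12-6=28
Step 6: prey: 53+21-29=45; pred: 28+14-8=34
Step 7: prey: 45+18-30=33; pred: 34+15-10=39
Step 8: prey: 33+13-25=21; pred: 39+12-11=40

Answer: 21 40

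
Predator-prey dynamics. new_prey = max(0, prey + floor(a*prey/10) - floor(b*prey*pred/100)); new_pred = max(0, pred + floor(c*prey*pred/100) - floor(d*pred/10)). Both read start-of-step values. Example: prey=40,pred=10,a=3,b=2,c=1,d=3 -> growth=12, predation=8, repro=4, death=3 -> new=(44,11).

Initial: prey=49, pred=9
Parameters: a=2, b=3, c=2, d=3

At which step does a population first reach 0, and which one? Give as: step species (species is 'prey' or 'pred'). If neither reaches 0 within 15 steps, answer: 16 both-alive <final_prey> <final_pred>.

Answer: 5 prey

Derivation:
Step 1: prey: 49+9-13=45; pred: 9+8-2=15
Step 2: prey: 45+9-20=34; pred: 15+13-4=24
Step 3: prey: 34+6-24=16; pred: 24+16-7=33
Step 4: prey: 16+3-15=4; pred: 33+10-9=34
Step 5: prey: 4+0-4=0; pred: 34+2-10=26
First extinction: prey at step 5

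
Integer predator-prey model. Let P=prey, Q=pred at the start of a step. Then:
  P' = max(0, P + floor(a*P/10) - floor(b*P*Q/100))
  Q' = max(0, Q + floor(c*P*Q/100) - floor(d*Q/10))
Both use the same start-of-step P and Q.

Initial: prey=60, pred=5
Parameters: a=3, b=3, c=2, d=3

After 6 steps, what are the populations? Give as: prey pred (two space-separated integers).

Step 1: prey: 60+18-9=69; pred: 5+6-1=10
Step 2: prey: 69+20-20=69; pred: 10+13-3=20
Step 3: prey: 69+20-41=48; pred: 20+27-6=41
Step 4: prey: 48+14-59=3; pred: 41+39-12=68
Step 5: prey: 3+0-6=0; pred: 68+4-20=52
Step 6: prey: 0+0-0=0; pred: 52+0-15=37

Answer: 0 37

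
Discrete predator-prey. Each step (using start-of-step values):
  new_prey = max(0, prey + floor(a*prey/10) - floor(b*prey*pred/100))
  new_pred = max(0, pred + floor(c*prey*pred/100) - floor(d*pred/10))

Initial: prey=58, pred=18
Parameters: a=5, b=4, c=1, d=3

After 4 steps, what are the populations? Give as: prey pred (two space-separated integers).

Answer: 5 21

Derivation:
Step 1: prey: 58+29-41=46; pred: 18+10-5=23
Step 2: prey: 46+23-42=27; pred: 23+10-6=27
Step 3: prey: 27+13-29=11; pred: 27+7-8=26
Step 4: prey: 11+5-11=5; pred: 26+2-7=21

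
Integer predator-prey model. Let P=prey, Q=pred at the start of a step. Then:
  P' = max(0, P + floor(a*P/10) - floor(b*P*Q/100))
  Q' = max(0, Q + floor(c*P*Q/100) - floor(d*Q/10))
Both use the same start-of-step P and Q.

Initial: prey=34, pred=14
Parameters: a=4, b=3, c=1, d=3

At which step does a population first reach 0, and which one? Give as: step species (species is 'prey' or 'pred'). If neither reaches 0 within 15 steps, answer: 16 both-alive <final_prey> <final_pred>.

Answer: 16 both-alive 33 14

Derivation:
Step 1: prey: 34+13-14=33; pred: 14+4-4=14
Step 2: prey: 33+13-13=33; pred: 14+4-4=14
Steps 3-15: state stable at prey=33, pred=14 (no change)
No extinction within 15 steps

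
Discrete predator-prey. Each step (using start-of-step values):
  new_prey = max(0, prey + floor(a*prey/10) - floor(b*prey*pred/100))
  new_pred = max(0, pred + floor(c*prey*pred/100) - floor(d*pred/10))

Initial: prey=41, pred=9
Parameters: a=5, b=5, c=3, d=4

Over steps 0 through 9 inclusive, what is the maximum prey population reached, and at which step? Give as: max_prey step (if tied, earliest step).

Step 1: prey: 41+20-18=43; pred: 9+11-3=17
Step 2: prey: 43+21-36=28; pred: 17+21-6=32
Step 3: prey: 28+14-44=0; pred: 32+26-12=46
Step 4: prey: 0+0-0=0; pred: 46+0-18=28
Step 5: prey: 0+0-0=0; pred: 28+0-11=17
Step 6: prey: 0+0-0=0; pred: 17+0-6=11
Step 7: prey: 0+0-0=0; pred: 11+0-4=7
Step 8: prey: 0+0-0=0; pred: 7+0-2=5
Step 9: prey: 0+0-0=0; pred: 5+0-2=3
Max prey = 43 at step 1

Answer: 43 1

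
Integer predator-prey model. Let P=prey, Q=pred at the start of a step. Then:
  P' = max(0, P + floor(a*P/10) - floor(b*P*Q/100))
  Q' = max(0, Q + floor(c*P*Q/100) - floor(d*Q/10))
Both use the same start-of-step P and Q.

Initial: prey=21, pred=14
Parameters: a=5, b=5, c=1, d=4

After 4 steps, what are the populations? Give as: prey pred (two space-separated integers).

Step 1: prey: 21+10-14=17; pred: 14+2-5=11
Step 2: prey: 17+8-9=16; pred: 11+1-4=8
Step 3: prey: 16+8-6=18; pred: 8+1-3=6
Step 4: prey: 18+9-5=22; pred: 6+1-2=5

Answer: 22 5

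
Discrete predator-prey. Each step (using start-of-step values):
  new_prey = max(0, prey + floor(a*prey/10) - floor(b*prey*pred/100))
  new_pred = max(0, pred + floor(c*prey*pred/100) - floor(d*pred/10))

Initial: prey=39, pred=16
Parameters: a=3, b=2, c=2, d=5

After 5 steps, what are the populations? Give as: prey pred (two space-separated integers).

Answer: 13 27

Derivation:
Step 1: prey: 39+11-12=38; pred: 16+12-8=20
Step 2: prey: 38+11-15=34; pred: 20+15-10=25
Step 3: prey: 34+10-17=27; pred: 25+17-12=30
Step 4: prey: 27+8-16=19; pred: 30+16-15=31
Step 5: prey: 19+5-11=13; pred: 31+11-15=27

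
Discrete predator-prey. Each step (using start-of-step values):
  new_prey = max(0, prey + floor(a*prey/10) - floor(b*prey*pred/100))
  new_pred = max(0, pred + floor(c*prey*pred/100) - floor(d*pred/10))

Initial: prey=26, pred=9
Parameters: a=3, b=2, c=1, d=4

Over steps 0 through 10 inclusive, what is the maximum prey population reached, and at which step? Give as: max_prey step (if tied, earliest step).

Step 1: prey: 26+7-4=29; pred: 9+2-3=8
Step 2: prey: 29+8-4=33; pred: 8+2-3=7
Step 3: prey: 33+9-4=38; pred: 7+2-2=7
Step 4: prey: 38+11-5=44; pred: 7+2-2=7
Step 5: prey: 44+13-6=51; pred: 7+3-2=8
Step 6: prey: 51+15-8=58; pred: 8+4-3=9
Step 7: prey: 58+17-10=65; pred: 9+5-3=11
Step 8: prey: 65+19-14=70; pred: 11+7-4=14
Step 9: prey: 70+21-19=72; pred: 14+9-5=18
Step 10: prey: 72+21-25=68; pred: 18+12-7=23
Max prey = 72 at step 9

Answer: 72 9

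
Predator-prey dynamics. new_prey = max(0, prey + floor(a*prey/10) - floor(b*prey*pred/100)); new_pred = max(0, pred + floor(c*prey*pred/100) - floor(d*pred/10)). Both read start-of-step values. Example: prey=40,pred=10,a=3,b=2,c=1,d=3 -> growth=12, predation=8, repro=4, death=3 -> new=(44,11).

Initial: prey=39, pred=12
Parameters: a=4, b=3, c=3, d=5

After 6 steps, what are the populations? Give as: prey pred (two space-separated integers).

Step 1: prey: 39+15-14=40; pred: 12+14-6=20
Step 2: prey: 40+16-24=32; pred: 20+24-10=34
Step 3: prey: 32+12-32=12; pred: 34+32-17=49
Step 4: prey: 12+4-17=0; pred: 49+17-24=42
Step 5: prey: 0+0-0=0; pred: 42+0-21=21
Step 6: prey: 0+0-0=0; pred: 21+0-10=11

Answer: 0 11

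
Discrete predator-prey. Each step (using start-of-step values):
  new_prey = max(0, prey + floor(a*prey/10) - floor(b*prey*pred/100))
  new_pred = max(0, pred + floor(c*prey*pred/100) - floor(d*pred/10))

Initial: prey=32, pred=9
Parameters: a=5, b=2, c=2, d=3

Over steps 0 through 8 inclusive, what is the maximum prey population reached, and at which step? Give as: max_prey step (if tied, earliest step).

Answer: 61 3

Derivation:
Step 1: prey: 32+16-5=43; pred: 9+5-2=12
Step 2: prey: 43+21-10=54; pred: 12+10-3=19
Step 3: prey: 54+27-20=61; pred: 19+20-5=34
Step 4: prey: 61+30-41=50; pred: 34+41-10=65
Step 5: prey: 50+25-65=10; pred: 65+65-19=111
Step 6: prey: 10+5-22=0; pred: 111+22-33=100
Step 7: prey: 0+0-0=0; pred: 100+0-30=70
Step 8: prey: 0+0-0=0; pred: 70+0-21=49
Max prey = 61 at step 3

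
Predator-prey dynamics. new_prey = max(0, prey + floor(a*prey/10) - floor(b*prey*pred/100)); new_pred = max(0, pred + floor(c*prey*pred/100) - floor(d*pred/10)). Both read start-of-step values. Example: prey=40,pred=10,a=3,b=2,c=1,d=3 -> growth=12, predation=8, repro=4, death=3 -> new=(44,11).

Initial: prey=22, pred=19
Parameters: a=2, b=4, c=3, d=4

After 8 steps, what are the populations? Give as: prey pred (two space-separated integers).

Step 1: prey: 22+4-16=10; pred: 19+12-7=24
Step 2: prey: 10+2-9=3; pred: 24+7-9=22
Step 3: prey: 3+0-2=1; pred: 22+1-8=15
Step 4: prey: 1+0-0=1; pred: 15+0-6=9
Step 5: prey: 1+0-0=1; pred: 9+0-3=6
Step 6: prey: 1+0-0=1; pred: 6+0-2=4
Step 7: prey: 1+0-0=1; pred: 4+0-1=3
Step 8: prey: 1+0-0=1; pred: 3+0-1=2

Answer: 1 2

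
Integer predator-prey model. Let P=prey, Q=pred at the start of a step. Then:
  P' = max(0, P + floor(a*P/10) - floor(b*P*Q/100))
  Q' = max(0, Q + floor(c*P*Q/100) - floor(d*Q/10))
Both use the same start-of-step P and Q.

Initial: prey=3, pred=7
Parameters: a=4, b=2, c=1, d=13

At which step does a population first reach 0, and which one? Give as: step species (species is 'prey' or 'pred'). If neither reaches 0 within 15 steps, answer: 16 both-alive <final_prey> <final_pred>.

Step 1: prey: 3+1-0=4; pred: 7+0-9=0
First extinction: pred at step 1

Answer: 1 pred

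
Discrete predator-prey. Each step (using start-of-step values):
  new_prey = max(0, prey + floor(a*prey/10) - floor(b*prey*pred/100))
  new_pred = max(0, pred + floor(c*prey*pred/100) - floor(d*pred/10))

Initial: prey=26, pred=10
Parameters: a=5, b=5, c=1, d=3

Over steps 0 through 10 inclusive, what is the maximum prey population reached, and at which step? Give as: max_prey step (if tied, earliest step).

Step 1: prey: 26+13-13=26; pred: 10+2-3=9
Step 2: prey: 26+13-11=28; pred: 9+2-2=9
Step 3: prey: 28+14-12=30; pred: 9+2-2=9
Step 4: prey: 30+15-13=32; pred: 9+2-2=9
Step 5: prey: 32+16-14=34; pred: 9+2-2=9
Step 6: prey: 34+17-15=36; pred: 9+3-2=10
Step 7: prey: 36+18-18=36; pred: 10+3-3=10
Step 8: prey: 36+18-18=36; pred: 10+3-3=10
Step 9: prey: 36+18-18=36; pred: 10+3-3=10
Step 10: prey: 36+18-18=36; pred: 10+3-3=10
Max prey = 36 at step 6

Answer: 36 6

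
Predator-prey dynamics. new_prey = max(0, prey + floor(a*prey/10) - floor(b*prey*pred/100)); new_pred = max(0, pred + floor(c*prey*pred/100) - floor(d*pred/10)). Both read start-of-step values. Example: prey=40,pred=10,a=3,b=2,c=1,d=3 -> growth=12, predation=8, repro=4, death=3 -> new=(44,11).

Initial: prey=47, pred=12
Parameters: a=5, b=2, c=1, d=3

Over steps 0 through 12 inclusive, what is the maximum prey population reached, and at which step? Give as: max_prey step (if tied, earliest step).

Answer: 83 3

Derivation:
Step 1: prey: 47+23-11=59; pred: 12+5-3=14
Step 2: prey: 59+29-16=72; pred: 14+8-4=18
Step 3: prey: 72+36-25=83; pred: 18+12-5=25
Step 4: prey: 83+41-41=83; pred: 25+20-7=38
Step 5: prey: 83+41-63=61; pred: 38+31-11=58
Step 6: prey: 61+30-70=21; pred: 58+35-17=76
Step 7: prey: 21+10-31=0; pred: 76+15-22=69
Step 8: prey: 0+0-0=0; pred: 69+0-20=49
Step 9: prey: 0+0-0=0; pred: 49+0-14=35
Step 10: prey: 0+0-0=0; pred: 35+0-10=25
Step 11: prey: 0+0-0=0; pred: 25+0-7=18
Step 12: prey: 0+0-0=0; pred: 18+0-5=13
Max prey = 83 at step 3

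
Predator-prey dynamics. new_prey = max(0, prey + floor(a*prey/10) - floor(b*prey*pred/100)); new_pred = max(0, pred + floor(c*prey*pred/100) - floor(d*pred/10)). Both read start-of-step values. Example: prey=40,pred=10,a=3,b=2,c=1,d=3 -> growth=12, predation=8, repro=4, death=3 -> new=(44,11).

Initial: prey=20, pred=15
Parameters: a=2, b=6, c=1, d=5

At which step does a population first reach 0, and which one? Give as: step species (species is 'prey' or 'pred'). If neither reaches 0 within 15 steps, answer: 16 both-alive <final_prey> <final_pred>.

Step 1: prey: 20+4-18=6; pred: 15+3-7=11
Step 2: prey: 6+1-3=4; pred: 11+0-5=6
Step 3: prey: 4+0-1=3; pred: 6+0-3=3
Step 4: prey: 3+0-0=3; pred: 3+0-1=2
Step 5: prey: 3+0-0=3; pred: 2+0-1=1
Step 6: prey: 3+0-0=3; pred: 1+0-0=1
Steps 7-15: state stable at prey=3, pred=1 (no change)
No extinction within 15 steps

Answer: 16 both-alive 3 1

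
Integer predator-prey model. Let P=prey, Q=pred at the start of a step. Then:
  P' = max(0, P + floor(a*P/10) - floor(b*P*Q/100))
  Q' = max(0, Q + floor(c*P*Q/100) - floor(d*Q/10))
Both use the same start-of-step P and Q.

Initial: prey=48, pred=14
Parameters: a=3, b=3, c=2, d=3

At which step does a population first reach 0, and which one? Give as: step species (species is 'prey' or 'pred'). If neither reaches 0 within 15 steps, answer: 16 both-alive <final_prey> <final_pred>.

Step 1: prey: 48+14-20=42; pred: 14+13-4=23
Step 2: prey: 42+12-28=26; pred: 23+19-6=36
Step 3: prey: 26+7-28=5; pred: 36+18-10=44
Step 4: prey: 5+1-6=0; pred: 44+4-13=35
First extinction: prey at step 4

Answer: 4 prey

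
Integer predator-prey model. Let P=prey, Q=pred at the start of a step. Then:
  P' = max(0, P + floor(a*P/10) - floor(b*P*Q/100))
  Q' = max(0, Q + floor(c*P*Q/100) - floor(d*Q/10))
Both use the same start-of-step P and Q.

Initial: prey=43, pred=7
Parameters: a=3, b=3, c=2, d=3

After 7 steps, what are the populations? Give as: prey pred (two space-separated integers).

Step 1: prey: 43+12-9=46; pred: 7+6-2=11
Step 2: prey: 46+13-15=44; pred: 11+10-3=18
Step 3: prey: 44+13-23=34; pred: 18+15-5=28
Step 4: prey: 34+10-28=16; pred: 28+19-8=39
Step 5: prey: 16+4-18=2; pred: 39+12-11=40
Step 6: prey: 2+0-2=0; pred: 40+1-12=29
Step 7: prey: 0+0-0=0; pred: 29+0-8=21

Answer: 0 21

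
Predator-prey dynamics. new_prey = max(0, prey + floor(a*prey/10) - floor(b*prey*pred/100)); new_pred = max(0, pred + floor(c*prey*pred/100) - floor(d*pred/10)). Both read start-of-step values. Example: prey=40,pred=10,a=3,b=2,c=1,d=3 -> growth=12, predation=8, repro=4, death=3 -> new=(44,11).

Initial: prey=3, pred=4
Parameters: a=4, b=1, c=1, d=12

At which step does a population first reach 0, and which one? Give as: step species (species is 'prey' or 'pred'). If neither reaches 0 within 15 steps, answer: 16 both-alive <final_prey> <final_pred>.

Answer: 1 pred

Derivation:
Step 1: prey: 3+1-0=4; pred: 4+0-4=0
First extinction: pred at step 1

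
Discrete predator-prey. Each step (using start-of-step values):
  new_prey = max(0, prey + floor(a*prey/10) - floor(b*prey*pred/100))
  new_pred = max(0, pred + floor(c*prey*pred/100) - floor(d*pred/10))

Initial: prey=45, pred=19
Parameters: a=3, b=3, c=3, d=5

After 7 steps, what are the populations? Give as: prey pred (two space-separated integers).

Answer: 0 3

Derivation:
Step 1: prey: 45+13-25=33; pred: 19+25-9=35
Step 2: prey: 33+9-34=8; pred: 35+34-17=52
Step 3: prey: 8+2-12=0; pred: 52+12-26=38
Step 4: prey: 0+0-0=0; pred: 38+0-19=19
Step 5: prey: 0+0-0=0; pred: 19+0-9=10
Step 6: prey: 0+0-0=0; pred: 10+0-5=5
Step 7: prey: 0+0-0=0; pred: 5+0-2=3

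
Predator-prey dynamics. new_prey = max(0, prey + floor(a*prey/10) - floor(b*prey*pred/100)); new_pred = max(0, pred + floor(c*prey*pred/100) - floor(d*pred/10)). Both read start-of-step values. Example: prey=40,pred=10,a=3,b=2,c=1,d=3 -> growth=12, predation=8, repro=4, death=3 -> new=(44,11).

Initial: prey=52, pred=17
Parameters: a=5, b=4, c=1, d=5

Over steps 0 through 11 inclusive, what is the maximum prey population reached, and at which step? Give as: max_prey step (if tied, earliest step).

Answer: 126 11

Derivation:
Step 1: prey: 52+26-35=43; pred: 17+8-8=17
Step 2: prey: 43+21-29=35; pred: 17+7-8=16
Step 3: prey: 35+17-22=30; pred: 16+5-8=13
Step 4: prey: 30+15-15=30; pred: 13+3-6=10
Step 5: prey: 30+15-12=33; pred: 10+3-5=8
Step 6: prey: 33+16-10=39; pred: 8+2-4=6
Step 7: prey: 39+19-9=49; pred: 6+2-3=5
Step 8: prey: 49+24-9=64; pred: 5+2-2=5
Step 9: prey: 64+32-12=84; pred: 5+3-2=6
Step 10: prey: 84+42-20=106; pred: 6+5-3=8
Step 11: prey: 106+53-33=126; pred: 8+8-4=12
Max prey = 126 at step 11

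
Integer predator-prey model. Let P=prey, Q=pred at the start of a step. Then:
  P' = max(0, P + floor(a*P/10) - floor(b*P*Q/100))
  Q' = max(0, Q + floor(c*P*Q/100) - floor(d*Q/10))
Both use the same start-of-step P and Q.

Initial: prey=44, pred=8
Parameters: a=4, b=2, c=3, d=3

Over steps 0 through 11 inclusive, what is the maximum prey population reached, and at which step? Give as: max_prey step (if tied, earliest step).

Step 1: prey: 44+17-7=54; pred: 8+10-2=16
Step 2: prey: 54+21-17=58; pred: 16+25-4=37
Step 3: prey: 58+23-42=39; pred: 37+64-11=90
Step 4: prey: 39+15-70=0; pred: 90+105-27=168
Step 5: prey: 0+0-0=0; pred: 168+0-50=118
Step 6: prey: 0+0-0=0; pred: 118+0-35=83
Step 7: prey: 0+0-0=0; pred: 83+0-24=59
Step 8: prey: 0+0-0=0; pred: 59+0-17=42
Step 9: prey: 0+0-0=0; pred: 42+0-12=30
Step 10: prey: 0+0-0=0; pred: 30+0-9=21
Step 11: prey: 0+0-0=0; pred: 21+0-6=15
Max prey = 58 at step 2

Answer: 58 2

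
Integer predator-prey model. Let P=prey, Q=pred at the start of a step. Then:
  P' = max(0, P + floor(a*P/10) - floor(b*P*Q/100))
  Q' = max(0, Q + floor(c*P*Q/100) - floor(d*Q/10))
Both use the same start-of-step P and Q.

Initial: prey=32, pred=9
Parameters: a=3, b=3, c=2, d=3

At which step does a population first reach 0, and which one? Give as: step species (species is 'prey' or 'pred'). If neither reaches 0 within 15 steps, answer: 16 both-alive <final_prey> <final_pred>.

Step 1: prey: 32+9-8=33; pred: 9+5-2=12
Step 2: prey: 33+9-11=31; pred: 12+7-3=16
Step 3: prey: 31+9-14=26; pred: 16+9-4=21
Step 4: prey: 26+7-16=17; pred: 21+10-6=25
Step 5: prey: 17+5-12=10; pred: 25+8-7=26
Step 6: prey: 10+3-7=6; pred: 26+5-7=24
Step 7: prey: 6+1-4=3; pred: 24+2-7=19
Step 8: prey: 3+0-1=2; pred: 19+1-5=15
Step 9: prey: 2+0-0=2; pred: 15+0-4=11
Step 10: prey: 2+0-0=2; pred: 11+0-3=8
Step 11: prey: 2+0-0=2; pred: 8+0-2=6
Step 12: prey: 2+0-0=2; pred: 6+0-1=5
Step 13: prey: 2+0-0=2; pred: 5+0-1=4
Step 14: prey: 2+0-0=2; pred: 4+0-1=3
Step 15: prey: 2+0-0=2; pred: 3+0-0=3
No extinction within 15 steps

Answer: 16 both-alive 2 3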